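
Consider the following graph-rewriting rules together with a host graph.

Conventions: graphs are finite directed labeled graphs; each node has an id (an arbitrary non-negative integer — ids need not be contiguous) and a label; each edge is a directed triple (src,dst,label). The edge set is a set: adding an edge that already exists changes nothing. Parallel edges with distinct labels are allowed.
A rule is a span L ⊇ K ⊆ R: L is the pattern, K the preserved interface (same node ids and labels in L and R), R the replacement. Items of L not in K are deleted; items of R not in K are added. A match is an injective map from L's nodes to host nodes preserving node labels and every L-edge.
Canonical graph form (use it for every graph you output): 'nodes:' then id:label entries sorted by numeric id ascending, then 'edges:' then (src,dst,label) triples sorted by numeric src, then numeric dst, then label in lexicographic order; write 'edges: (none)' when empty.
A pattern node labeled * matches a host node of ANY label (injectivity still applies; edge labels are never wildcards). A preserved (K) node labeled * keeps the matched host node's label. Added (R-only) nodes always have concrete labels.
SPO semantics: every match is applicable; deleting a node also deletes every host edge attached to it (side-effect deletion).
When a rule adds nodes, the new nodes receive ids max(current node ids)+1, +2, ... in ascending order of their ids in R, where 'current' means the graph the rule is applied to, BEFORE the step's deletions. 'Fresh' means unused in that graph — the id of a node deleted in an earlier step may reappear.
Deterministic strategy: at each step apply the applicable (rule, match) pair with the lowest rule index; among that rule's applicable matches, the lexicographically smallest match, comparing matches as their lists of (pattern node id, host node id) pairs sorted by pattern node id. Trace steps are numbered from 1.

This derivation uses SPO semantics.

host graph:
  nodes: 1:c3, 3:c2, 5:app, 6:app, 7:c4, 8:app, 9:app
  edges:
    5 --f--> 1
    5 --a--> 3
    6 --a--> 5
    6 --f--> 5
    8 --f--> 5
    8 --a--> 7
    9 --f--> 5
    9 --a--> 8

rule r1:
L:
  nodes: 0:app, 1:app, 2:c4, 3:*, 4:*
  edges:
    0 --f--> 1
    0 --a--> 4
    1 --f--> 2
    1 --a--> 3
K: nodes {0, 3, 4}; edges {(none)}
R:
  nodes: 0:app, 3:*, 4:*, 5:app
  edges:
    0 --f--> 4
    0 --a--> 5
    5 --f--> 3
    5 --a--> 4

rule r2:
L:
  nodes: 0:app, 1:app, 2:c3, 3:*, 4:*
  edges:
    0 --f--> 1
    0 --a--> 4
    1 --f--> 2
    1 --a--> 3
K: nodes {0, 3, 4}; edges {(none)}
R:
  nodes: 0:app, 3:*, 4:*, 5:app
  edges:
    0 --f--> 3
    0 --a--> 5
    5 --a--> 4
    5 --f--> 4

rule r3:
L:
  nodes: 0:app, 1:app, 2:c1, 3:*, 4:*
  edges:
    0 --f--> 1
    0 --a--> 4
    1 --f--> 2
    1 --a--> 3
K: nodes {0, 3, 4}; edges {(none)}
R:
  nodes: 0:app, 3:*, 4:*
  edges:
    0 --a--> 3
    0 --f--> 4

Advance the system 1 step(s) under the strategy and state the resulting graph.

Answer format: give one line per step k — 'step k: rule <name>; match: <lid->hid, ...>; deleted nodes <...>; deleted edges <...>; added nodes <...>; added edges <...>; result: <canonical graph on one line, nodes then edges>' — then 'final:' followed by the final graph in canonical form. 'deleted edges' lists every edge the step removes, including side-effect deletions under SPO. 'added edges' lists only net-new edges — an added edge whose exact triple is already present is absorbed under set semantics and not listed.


step 1: rule r2; match: 0->8, 1->5, 2->1, 3->3, 4->7; deleted nodes 1, 5; deleted edges (5,1,f); (5,3,a); (6,5,a); (6,5,f); (8,5,f); (8,7,a); (9,5,f); added nodes 10; added edges (8,3,f); (8,10,a); (10,7,a); (10,7,f); result: nodes: 3:c2, 6:app, 7:c4, 8:app, 9:app, 10:app edges: (8,3,f); (8,10,a); (9,8,a); (10,7,a); (10,7,f)
final:
nodes: 3:c2, 6:app, 7:c4, 8:app, 9:app, 10:app
edges: (8,3,f); (8,10,a); (9,8,a); (10,7,a); (10,7,f)


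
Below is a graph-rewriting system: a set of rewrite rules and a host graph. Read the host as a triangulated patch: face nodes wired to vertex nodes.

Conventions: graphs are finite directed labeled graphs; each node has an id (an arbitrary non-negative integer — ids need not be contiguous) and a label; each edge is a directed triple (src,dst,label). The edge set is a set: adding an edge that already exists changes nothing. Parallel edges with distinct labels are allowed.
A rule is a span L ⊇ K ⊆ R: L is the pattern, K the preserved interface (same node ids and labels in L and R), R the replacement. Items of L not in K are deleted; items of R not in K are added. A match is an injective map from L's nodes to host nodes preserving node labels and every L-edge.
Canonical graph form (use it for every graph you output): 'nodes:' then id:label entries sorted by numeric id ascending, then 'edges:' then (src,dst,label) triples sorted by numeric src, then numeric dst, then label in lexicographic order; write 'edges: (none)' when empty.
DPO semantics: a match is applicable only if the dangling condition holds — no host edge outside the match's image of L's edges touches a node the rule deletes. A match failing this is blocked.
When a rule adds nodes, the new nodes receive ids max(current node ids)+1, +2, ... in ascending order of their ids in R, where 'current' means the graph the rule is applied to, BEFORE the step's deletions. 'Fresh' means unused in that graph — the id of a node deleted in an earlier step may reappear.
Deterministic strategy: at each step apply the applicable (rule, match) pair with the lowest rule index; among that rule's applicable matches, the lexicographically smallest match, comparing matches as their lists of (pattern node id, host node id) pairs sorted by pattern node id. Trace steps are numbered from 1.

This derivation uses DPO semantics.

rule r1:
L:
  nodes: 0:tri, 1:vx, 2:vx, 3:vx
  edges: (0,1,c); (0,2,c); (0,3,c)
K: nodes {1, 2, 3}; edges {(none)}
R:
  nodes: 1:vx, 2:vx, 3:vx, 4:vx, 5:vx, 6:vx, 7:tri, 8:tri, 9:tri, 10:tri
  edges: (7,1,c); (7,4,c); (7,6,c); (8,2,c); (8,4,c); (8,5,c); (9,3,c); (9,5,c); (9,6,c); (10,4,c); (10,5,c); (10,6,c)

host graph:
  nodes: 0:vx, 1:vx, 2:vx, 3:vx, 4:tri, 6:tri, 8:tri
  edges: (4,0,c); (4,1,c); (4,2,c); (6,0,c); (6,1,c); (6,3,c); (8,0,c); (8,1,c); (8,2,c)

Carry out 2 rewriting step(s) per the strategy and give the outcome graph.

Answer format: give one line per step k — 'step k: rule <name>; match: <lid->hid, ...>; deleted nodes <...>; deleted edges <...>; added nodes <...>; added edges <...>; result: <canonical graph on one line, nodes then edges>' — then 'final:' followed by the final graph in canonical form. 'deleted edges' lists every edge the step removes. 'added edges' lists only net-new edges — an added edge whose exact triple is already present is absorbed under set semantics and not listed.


step 1: rule r1; match: 0->4, 1->0, 2->1, 3->2; deleted nodes 4; deleted edges (4,0,c); (4,1,c); (4,2,c); added nodes 9, 10, 11, 12, 13, 14, 15; added edges (12,0,c); (12,9,c); (12,11,c); (13,1,c); (13,9,c); (13,10,c); (14,2,c); (14,10,c); (14,11,c); (15,9,c); (15,10,c); (15,11,c); result: nodes: 0:vx, 1:vx, 2:vx, 3:vx, 6:tri, 8:tri, 9:vx, 10:vx, 11:vx, 12:tri, 13:tri, 14:tri, 15:tri edges: (6,0,c); (6,1,c); (6,3,c); (8,0,c); (8,1,c); (8,2,c); (12,0,c); (12,9,c); (12,11,c); (13,1,c); (13,9,c); (13,10,c); (14,2,c); (14,10,c); (14,11,c); (15,9,c); (15,10,c); (15,11,c)
step 2: rule r1; match: 0->6, 1->0, 2->1, 3->3; deleted nodes 6; deleted edges (6,0,c); (6,1,c); (6,3,c); added nodes 16, 17, 18, 19, 20, 21, 22; added edges (19,0,c); (19,16,c); (19,18,c); (20,1,c); (20,16,c); (20,17,c); (21,3,c); (21,17,c); (21,18,c); (22,16,c); (22,17,c); (22,18,c); result: nodes: 0:vx, 1:vx, 2:vx, 3:vx, 8:tri, 9:vx, 10:vx, 11:vx, 12:tri, 13:tri, 14:tri, 15:tri, 16:vx, 17:vx, 18:vx, 19:tri, 20:tri, 21:tri, 22:tri edges: (8,0,c); (8,1,c); (8,2,c); (12,0,c); (12,9,c); (12,11,c); (13,1,c); (13,9,c); (13,10,c); (14,2,c); (14,10,c); (14,11,c); (15,9,c); (15,10,c); (15,11,c); (19,0,c); (19,16,c); (19,18,c); (20,1,c); (20,16,c); (20,17,c); (21,3,c); (21,17,c); (21,18,c); (22,16,c); (22,17,c); (22,18,c)
final:
nodes: 0:vx, 1:vx, 2:vx, 3:vx, 8:tri, 9:vx, 10:vx, 11:vx, 12:tri, 13:tri, 14:tri, 15:tri, 16:vx, 17:vx, 18:vx, 19:tri, 20:tri, 21:tri, 22:tri
edges: (8,0,c); (8,1,c); (8,2,c); (12,0,c); (12,9,c); (12,11,c); (13,1,c); (13,9,c); (13,10,c); (14,2,c); (14,10,c); (14,11,c); (15,9,c); (15,10,c); (15,11,c); (19,0,c); (19,16,c); (19,18,c); (20,1,c); (20,16,c); (20,17,c); (21,3,c); (21,17,c); (21,18,c); (22,16,c); (22,17,c); (22,18,c)


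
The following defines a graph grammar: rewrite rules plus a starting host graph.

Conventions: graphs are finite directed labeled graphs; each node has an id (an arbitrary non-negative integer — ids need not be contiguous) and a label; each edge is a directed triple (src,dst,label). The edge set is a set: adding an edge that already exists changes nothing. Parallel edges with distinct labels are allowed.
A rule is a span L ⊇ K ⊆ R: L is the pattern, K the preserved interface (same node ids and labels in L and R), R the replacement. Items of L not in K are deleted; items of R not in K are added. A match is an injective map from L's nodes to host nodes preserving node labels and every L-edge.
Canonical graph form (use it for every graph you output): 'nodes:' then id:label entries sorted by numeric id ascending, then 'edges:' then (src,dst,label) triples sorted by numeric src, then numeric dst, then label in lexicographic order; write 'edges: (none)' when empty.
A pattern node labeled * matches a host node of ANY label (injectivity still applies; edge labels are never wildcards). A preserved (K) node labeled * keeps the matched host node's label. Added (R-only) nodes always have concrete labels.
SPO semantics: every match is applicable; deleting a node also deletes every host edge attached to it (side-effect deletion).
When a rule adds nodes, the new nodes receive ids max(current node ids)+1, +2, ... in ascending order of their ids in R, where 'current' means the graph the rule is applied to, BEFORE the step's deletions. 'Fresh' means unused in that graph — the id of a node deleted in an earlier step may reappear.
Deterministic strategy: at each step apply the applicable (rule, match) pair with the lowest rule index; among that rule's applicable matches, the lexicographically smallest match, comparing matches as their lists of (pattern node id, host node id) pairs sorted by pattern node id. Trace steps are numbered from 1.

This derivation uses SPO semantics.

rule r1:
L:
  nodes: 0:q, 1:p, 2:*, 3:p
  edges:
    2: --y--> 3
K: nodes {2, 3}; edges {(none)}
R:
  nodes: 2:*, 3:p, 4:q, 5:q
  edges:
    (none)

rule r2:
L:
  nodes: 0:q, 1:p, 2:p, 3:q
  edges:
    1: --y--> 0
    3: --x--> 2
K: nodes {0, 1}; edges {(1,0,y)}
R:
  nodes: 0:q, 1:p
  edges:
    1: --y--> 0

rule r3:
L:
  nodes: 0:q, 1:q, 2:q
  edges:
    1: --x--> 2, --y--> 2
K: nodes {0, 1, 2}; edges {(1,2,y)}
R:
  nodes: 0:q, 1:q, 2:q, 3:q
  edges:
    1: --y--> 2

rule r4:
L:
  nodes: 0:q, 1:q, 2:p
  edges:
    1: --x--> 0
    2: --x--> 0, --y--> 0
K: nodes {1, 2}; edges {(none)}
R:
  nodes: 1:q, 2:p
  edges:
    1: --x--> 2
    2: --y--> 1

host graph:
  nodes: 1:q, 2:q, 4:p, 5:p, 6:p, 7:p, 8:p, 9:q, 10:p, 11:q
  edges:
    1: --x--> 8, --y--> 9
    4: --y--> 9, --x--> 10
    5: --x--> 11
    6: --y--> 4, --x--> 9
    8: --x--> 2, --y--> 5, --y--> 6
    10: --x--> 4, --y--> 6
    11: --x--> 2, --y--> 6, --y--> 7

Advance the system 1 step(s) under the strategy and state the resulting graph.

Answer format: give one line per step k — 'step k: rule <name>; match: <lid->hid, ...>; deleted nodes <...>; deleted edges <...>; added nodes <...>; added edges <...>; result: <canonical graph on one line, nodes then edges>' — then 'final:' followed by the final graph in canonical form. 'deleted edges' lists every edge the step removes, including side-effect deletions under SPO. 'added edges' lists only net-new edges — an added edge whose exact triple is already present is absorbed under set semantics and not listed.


step 1: rule r1; match: 0->1, 1->4, 2->8, 3->5; deleted nodes 1, 4; deleted edges (1,8,x); (1,9,y); (4,9,y); (4,10,x); (6,4,y); (8,5,y); (10,4,x); added nodes 12, 13; added edges (none); result: nodes: 2:q, 5:p, 6:p, 7:p, 8:p, 9:q, 10:p, 11:q, 12:q, 13:q edges: (5,11,x); (6,9,x); (8,2,x); (8,6,y); (10,6,y); (11,2,x); (11,6,y); (11,7,y)
final:
nodes: 2:q, 5:p, 6:p, 7:p, 8:p, 9:q, 10:p, 11:q, 12:q, 13:q
edges: (5,11,x); (6,9,x); (8,2,x); (8,6,y); (10,6,y); (11,2,x); (11,6,y); (11,7,y)


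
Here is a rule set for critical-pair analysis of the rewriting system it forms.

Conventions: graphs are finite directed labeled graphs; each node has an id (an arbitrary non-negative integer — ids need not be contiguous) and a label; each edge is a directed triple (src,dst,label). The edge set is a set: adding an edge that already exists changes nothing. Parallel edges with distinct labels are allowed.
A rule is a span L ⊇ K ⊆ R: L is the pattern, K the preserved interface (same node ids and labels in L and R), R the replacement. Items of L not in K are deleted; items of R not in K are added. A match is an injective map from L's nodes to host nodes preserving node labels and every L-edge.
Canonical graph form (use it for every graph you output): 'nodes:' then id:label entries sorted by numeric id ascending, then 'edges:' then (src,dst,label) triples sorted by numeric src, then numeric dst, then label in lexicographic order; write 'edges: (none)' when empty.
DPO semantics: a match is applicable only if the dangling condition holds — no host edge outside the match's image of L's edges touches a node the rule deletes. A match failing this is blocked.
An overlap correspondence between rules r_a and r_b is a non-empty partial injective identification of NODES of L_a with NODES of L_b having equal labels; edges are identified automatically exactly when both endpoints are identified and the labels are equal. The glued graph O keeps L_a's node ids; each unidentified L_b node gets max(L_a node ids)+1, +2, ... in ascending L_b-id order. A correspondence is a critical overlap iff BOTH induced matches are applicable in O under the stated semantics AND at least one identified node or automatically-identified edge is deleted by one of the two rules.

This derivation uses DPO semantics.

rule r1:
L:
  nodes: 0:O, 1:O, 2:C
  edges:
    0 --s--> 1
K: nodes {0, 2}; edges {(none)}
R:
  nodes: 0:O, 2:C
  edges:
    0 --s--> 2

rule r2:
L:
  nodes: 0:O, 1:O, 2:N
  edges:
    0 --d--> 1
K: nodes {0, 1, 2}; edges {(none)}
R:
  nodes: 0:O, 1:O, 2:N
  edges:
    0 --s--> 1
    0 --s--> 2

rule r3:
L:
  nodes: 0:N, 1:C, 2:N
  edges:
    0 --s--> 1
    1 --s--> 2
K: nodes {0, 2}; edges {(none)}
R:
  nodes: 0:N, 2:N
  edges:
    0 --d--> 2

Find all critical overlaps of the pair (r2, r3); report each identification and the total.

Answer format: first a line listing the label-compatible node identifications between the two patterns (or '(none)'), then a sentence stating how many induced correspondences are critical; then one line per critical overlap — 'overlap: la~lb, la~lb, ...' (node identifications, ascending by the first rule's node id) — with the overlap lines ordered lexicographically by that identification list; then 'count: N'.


label-compatible node identifications between L(r2) and L(r3): 2~0, 2~2
0 of the induced correspondences are critical overlaps of r2 and r3.
count: 0


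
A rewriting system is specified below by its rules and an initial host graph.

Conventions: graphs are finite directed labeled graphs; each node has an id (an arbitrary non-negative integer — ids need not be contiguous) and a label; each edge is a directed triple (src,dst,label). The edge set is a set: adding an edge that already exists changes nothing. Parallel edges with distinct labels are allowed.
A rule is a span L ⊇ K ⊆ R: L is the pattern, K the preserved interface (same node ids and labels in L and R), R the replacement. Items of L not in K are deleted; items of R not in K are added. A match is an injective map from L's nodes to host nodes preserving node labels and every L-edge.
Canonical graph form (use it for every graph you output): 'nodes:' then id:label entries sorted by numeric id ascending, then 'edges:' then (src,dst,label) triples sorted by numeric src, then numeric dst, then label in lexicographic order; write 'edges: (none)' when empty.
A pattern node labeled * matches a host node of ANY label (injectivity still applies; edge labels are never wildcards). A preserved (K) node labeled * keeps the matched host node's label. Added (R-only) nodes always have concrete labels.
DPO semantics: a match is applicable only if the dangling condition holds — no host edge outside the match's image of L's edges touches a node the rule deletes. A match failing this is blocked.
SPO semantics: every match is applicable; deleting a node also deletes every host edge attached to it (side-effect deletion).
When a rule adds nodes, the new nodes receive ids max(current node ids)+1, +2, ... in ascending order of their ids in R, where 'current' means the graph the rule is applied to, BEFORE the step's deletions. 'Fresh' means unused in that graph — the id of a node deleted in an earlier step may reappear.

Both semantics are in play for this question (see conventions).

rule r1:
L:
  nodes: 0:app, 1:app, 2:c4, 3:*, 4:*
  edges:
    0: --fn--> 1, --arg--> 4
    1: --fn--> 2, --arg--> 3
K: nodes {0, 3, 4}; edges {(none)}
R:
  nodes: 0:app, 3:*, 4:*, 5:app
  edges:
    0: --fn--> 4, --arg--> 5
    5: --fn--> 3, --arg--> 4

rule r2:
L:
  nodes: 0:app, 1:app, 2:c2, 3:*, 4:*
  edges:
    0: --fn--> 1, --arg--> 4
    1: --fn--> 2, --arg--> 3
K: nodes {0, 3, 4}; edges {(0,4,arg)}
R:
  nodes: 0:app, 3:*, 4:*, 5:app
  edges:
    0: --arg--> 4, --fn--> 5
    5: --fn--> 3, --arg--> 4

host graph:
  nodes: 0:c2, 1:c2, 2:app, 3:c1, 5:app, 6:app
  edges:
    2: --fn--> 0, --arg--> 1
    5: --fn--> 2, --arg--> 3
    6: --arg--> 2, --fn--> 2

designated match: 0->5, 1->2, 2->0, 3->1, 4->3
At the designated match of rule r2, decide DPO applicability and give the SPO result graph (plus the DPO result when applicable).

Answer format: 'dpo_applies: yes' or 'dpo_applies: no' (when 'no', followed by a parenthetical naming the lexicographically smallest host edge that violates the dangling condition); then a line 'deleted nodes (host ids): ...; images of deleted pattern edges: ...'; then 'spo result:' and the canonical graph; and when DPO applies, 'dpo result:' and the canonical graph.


dpo_applies: no
(the rule deletes node 2, which keeps host edge (6,2,arg) outside the match image — the dangling condition fails, DPO blocks; SPO proceeds and side-deletes such edges)
deleted nodes (host ids): 0, 2; images of deleted pattern edges: (2,0,fn); (2,1,arg); (5,2,fn)
spo result:
nodes: 1:c2, 3:c1, 5:app, 6:app, 7:app
edges: (5,3,arg); (5,7,fn); (7,1,fn); (7,3,arg)


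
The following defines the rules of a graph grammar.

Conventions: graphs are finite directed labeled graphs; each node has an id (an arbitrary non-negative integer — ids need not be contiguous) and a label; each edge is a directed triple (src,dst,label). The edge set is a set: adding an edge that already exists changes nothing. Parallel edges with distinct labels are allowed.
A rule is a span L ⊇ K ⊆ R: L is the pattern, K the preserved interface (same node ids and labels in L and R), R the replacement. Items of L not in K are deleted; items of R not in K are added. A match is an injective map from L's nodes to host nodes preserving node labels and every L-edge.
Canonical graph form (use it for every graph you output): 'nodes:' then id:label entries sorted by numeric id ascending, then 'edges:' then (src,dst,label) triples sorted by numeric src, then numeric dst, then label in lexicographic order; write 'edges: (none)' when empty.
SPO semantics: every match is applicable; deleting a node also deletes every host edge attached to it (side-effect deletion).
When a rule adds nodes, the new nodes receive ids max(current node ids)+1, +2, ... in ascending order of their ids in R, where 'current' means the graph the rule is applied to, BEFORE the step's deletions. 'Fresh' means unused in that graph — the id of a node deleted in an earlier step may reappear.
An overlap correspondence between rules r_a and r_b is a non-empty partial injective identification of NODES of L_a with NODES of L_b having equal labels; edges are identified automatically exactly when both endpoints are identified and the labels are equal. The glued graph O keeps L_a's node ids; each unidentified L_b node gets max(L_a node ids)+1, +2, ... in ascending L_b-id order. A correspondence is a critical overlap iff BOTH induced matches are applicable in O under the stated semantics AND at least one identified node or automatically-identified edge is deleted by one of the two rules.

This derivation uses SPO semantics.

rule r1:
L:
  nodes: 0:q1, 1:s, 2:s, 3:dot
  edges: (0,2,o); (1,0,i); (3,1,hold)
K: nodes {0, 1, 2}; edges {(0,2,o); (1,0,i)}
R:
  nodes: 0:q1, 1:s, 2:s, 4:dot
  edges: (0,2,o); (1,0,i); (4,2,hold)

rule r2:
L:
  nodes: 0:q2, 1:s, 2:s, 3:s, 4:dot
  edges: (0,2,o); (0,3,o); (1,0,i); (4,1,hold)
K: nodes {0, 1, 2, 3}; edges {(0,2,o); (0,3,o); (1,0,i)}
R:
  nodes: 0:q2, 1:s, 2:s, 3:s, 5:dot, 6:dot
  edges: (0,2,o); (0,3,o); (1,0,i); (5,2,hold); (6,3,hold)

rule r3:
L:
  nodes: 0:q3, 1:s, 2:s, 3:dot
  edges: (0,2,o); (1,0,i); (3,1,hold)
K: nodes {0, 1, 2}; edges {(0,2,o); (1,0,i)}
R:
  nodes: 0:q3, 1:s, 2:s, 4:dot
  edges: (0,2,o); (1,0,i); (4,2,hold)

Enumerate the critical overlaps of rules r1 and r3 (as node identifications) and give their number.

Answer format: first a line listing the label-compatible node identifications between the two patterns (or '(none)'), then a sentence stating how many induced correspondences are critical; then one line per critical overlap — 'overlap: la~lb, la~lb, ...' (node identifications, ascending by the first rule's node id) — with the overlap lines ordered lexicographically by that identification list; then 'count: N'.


label-compatible node identifications between L(r1) and L(r3): 1~1, 1~2, 2~1, 2~2, 3~3
7 of the induced correspondences are critical overlaps of r1 and r3.
overlap: 1~1, 2~2, 3~3
overlap: 1~1, 3~3
overlap: 1~2, 2~1, 3~3
overlap: 1~2, 3~3
overlap: 2~1, 3~3
overlap: 2~2, 3~3
overlap: 3~3
count: 7


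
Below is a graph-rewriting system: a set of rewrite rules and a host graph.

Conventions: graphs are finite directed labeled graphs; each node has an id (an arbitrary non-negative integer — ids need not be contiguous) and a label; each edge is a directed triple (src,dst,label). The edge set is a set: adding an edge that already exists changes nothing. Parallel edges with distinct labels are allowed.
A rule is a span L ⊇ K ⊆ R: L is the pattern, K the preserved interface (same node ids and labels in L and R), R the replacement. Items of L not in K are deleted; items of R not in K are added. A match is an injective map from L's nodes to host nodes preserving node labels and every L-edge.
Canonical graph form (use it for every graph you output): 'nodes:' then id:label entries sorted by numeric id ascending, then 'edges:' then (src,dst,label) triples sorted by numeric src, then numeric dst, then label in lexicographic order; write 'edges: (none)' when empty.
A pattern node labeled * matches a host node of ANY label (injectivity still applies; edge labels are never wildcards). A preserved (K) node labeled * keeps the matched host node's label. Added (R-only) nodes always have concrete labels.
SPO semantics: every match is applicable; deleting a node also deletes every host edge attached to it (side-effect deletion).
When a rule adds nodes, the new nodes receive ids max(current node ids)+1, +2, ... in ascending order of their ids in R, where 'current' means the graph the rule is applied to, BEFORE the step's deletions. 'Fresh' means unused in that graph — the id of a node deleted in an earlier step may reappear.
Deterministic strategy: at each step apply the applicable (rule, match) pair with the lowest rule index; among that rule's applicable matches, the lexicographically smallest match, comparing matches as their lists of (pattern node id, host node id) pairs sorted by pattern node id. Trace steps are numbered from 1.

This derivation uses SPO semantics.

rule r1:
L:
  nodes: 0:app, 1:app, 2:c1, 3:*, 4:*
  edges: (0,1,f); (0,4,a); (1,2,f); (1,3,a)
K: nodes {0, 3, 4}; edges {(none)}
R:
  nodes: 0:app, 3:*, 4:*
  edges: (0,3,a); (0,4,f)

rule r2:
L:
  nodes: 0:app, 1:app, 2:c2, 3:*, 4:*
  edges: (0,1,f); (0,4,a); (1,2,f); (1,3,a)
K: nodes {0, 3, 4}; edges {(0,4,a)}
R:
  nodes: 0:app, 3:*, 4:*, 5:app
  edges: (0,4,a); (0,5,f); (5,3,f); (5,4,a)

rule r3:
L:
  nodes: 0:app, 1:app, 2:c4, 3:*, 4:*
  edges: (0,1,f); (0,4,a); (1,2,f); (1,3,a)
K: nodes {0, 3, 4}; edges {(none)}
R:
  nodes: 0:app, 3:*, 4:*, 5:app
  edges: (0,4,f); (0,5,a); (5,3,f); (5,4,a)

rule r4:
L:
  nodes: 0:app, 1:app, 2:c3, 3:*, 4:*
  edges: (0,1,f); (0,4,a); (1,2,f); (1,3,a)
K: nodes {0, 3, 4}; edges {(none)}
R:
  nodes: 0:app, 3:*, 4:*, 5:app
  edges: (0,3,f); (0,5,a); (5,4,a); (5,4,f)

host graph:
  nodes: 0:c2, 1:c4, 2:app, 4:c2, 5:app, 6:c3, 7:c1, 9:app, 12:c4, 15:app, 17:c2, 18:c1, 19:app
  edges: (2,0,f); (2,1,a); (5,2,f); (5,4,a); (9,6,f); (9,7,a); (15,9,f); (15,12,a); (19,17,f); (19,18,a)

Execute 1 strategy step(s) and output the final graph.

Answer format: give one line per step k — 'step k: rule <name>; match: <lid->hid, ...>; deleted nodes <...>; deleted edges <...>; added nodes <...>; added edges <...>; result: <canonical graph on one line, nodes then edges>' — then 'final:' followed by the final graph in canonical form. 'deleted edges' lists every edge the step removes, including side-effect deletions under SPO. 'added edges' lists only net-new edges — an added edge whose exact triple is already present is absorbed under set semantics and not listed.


step 1: rule r2; match: 0->5, 1->2, 2->0, 3->1, 4->4; deleted nodes 0, 2; deleted edges (2,0,f); (2,1,a); (5,2,f); added nodes 20; added edges (5,20,f); (20,1,f); (20,4,a); result: nodes: 1:c4, 4:c2, 5:app, 6:c3, 7:c1, 9:app, 12:c4, 15:app, 17:c2, 18:c1, 19:app, 20:app edges: (5,4,a); (5,20,f); (9,6,f); (9,7,a); (15,9,f); (15,12,a); (19,17,f); (19,18,a); (20,1,f); (20,4,a)
final:
nodes: 1:c4, 4:c2, 5:app, 6:c3, 7:c1, 9:app, 12:c4, 15:app, 17:c2, 18:c1, 19:app, 20:app
edges: (5,4,a); (5,20,f); (9,6,f); (9,7,a); (15,9,f); (15,12,a); (19,17,f); (19,18,a); (20,1,f); (20,4,a)


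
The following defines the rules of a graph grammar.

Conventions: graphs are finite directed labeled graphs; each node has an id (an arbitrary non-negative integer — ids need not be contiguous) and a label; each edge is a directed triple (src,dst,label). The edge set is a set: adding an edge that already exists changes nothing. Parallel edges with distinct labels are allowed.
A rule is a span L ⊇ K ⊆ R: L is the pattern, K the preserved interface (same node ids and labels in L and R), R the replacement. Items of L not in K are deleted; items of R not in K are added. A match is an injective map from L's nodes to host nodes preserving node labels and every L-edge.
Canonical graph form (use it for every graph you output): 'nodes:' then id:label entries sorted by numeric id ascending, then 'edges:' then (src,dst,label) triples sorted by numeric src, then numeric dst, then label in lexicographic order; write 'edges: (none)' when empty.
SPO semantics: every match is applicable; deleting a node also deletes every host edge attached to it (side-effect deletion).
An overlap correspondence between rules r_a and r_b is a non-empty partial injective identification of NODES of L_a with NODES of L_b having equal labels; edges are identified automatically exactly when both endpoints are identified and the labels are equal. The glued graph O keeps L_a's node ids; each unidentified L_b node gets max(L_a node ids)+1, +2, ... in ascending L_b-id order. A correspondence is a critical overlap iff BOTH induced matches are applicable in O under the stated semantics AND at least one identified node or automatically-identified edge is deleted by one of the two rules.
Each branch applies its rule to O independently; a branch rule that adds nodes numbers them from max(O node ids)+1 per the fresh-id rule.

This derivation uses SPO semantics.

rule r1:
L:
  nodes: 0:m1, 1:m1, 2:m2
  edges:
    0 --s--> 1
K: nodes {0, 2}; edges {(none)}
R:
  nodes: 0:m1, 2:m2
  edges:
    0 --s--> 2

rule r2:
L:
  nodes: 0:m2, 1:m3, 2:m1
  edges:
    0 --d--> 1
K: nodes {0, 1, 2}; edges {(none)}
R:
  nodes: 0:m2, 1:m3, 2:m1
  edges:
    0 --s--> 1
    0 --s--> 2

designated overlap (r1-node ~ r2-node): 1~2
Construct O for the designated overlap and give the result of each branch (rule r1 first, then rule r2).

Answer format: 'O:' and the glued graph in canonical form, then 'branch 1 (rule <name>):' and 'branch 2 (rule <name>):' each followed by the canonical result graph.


O:
nodes: 0:m1, 1:m1, 2:m2, 3:m2, 4:m3
edges: (0,1,s); (3,4,d)
branch 1 (rule r1):
nodes: 0:m1, 2:m2, 3:m2, 4:m3
edges: (0,2,s); (3,4,d)
branch 2 (rule r2):
nodes: 0:m1, 1:m1, 2:m2, 3:m2, 4:m3
edges: (0,1,s); (3,1,s); (3,4,s)


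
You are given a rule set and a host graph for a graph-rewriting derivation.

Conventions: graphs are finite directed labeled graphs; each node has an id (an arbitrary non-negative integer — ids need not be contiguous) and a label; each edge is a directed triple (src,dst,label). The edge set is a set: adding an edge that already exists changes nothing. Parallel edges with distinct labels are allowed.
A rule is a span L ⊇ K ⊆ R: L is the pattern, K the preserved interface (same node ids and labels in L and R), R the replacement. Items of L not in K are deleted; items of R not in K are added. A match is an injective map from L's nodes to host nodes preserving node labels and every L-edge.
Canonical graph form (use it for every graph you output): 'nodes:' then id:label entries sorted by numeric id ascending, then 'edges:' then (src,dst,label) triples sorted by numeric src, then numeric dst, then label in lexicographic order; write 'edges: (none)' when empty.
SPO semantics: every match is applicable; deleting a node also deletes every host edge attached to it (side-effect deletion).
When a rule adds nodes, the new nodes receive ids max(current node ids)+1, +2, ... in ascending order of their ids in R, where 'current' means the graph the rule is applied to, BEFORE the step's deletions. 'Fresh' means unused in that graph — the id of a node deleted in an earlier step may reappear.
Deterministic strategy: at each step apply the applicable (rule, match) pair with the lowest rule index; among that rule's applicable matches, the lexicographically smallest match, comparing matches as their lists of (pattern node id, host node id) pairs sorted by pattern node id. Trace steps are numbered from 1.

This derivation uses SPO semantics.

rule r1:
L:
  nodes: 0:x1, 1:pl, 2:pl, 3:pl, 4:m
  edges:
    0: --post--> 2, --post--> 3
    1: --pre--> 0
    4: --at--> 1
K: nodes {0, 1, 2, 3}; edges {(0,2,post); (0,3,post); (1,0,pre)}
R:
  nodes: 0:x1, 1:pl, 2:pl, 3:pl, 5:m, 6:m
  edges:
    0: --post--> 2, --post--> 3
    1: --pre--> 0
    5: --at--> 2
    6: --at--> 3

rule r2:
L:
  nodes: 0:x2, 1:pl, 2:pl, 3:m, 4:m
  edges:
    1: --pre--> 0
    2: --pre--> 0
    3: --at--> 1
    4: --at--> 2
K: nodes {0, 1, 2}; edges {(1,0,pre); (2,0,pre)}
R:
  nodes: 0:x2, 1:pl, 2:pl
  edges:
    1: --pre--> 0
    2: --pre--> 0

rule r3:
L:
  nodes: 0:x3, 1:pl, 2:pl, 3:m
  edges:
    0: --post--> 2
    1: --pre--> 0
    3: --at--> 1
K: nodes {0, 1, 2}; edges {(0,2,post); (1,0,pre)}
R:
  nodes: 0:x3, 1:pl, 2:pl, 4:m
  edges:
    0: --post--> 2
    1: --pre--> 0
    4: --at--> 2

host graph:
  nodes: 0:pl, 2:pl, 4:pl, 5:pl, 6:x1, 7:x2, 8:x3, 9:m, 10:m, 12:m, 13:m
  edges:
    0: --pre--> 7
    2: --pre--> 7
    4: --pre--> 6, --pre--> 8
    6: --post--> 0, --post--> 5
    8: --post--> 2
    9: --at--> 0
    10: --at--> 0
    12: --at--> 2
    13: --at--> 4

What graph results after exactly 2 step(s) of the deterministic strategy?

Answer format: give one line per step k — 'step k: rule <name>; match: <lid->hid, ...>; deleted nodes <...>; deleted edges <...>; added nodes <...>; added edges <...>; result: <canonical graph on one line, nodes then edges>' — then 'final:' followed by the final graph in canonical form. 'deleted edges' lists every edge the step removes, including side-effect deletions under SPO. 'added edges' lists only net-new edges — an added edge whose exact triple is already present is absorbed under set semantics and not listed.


step 1: rule r1; match: 0->6, 1->4, 2->0, 3->5, 4->13; deleted nodes 13; deleted edges (13,4,at); added nodes 14, 15; added edges (14,0,at); (15,5,at); result: nodes: 0:pl, 2:pl, 4:pl, 5:pl, 6:x1, 7:x2, 8:x3, 9:m, 10:m, 12:m, 14:m, 15:m edges: (0,7,pre); (2,7,pre); (4,6,pre); (4,8,pre); (6,0,post); (6,5,post); (8,2,post); (9,0,at); (10,0,at); (12,2,at); (14,0,at); (15,5,at)
step 2: rule r2; match: 0->7, 1->0, 2->2, 3->9, 4->12; deleted nodes 9, 12; deleted edges (9,0,at); (12,2,at); added nodes (none); added edges (none); result: nodes: 0:pl, 2:pl, 4:pl, 5:pl, 6:x1, 7:x2, 8:x3, 10:m, 14:m, 15:m edges: (0,7,pre); (2,7,pre); (4,6,pre); (4,8,pre); (6,0,post); (6,5,post); (8,2,post); (10,0,at); (14,0,at); (15,5,at)
final:
nodes: 0:pl, 2:pl, 4:pl, 5:pl, 6:x1, 7:x2, 8:x3, 10:m, 14:m, 15:m
edges: (0,7,pre); (2,7,pre); (4,6,pre); (4,8,pre); (6,0,post); (6,5,post); (8,2,post); (10,0,at); (14,0,at); (15,5,at)


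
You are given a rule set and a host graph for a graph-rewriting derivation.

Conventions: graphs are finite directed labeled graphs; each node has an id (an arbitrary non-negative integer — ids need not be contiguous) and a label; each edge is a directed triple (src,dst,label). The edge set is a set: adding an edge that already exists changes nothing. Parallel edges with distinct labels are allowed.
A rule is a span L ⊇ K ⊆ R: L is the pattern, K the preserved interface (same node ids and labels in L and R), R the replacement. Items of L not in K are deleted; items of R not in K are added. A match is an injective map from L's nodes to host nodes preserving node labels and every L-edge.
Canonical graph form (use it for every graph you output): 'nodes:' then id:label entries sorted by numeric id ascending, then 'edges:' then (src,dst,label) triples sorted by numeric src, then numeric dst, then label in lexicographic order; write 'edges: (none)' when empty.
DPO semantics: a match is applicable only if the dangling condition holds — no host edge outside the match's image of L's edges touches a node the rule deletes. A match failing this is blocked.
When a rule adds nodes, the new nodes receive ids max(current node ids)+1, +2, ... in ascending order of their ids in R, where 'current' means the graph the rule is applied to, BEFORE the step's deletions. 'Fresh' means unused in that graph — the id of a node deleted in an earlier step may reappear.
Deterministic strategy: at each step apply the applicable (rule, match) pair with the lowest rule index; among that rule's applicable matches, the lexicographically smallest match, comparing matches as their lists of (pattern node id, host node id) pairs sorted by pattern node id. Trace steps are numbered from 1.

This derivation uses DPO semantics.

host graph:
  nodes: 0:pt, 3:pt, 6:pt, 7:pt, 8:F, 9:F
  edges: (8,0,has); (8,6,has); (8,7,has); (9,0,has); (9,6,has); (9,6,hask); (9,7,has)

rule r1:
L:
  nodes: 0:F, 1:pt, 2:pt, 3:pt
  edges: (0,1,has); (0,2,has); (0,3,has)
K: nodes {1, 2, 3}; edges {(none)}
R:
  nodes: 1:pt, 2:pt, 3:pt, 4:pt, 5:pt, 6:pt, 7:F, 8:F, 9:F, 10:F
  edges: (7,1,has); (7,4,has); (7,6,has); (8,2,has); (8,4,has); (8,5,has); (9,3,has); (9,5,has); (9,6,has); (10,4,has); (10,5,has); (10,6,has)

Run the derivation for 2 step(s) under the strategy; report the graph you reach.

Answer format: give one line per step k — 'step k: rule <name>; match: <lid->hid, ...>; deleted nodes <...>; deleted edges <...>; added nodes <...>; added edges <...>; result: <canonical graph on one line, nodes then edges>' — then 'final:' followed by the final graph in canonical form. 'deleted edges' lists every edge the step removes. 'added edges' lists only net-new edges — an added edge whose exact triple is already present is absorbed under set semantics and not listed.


step 1: rule r1; match: 0->8, 1->0, 2->6, 3->7; deleted nodes 8; deleted edges (8,0,has); (8,6,has); (8,7,has); added nodes 10, 11, 12, 13, 14, 15, 16; added edges (13,0,has); (13,10,has); (13,12,has); (14,6,has); (14,10,has); (14,11,has); (15,7,has); (15,11,has); (15,12,has); (16,10,has); (16,11,has); (16,12,has); result: nodes: 0:pt, 3:pt, 6:pt, 7:pt, 9:F, 10:pt, 11:pt, 12:pt, 13:F, 14:F, 15:F, 16:F edges: (9,0,has); (9,6,has); (9,6,hask); (9,7,has); (13,0,has); (13,10,has); (13,12,has); (14,6,has); (14,10,has); (14,11,has); (15,7,has); (15,11,has); (15,12,has); (16,10,has); (16,11,has); (16,12,has)
step 2: rule r1; match: 0->13, 1->0, 2->10, 3->12; deleted nodes 13; deleted edges (13,0,has); (13,10,has); (13,12,has); added nodes 17, 18, 19, 20, 21, 22, 23; added edges (20,0,has); (20,17,has); (20,19,has); (21,10,has); (21,17,has); (21,18,has); (22,12,has); (22,18,has); (22,19,has); (23,17,has); (23,18,has); (23,19,has); result: nodes: 0:pt, 3:pt, 6:pt, 7:pt, 9:F, 10:pt, 11:pt, 12:pt, 14:F, 15:F, 16:F, 17:pt, 18:pt, 19:pt, 20:F, 21:F, 22:F, 23:F edges: (9,0,has); (9,6,has); (9,6,hask); (9,7,has); (14,6,has); (14,10,has); (14,11,has); (15,7,has); (15,11,has); (15,12,has); (16,10,has); (16,11,has); (16,12,has); (20,0,has); (20,17,has); (20,19,has); (21,10,has); (21,17,has); (21,18,has); (22,12,has); (22,18,has); (22,19,has); (23,17,has); (23,18,has); (23,19,has)
final:
nodes: 0:pt, 3:pt, 6:pt, 7:pt, 9:F, 10:pt, 11:pt, 12:pt, 14:F, 15:F, 16:F, 17:pt, 18:pt, 19:pt, 20:F, 21:F, 22:F, 23:F
edges: (9,0,has); (9,6,has); (9,6,hask); (9,7,has); (14,6,has); (14,10,has); (14,11,has); (15,7,has); (15,11,has); (15,12,has); (16,10,has); (16,11,has); (16,12,has); (20,0,has); (20,17,has); (20,19,has); (21,10,has); (21,17,has); (21,18,has); (22,12,has); (22,18,has); (22,19,has); (23,17,has); (23,18,has); (23,19,has)


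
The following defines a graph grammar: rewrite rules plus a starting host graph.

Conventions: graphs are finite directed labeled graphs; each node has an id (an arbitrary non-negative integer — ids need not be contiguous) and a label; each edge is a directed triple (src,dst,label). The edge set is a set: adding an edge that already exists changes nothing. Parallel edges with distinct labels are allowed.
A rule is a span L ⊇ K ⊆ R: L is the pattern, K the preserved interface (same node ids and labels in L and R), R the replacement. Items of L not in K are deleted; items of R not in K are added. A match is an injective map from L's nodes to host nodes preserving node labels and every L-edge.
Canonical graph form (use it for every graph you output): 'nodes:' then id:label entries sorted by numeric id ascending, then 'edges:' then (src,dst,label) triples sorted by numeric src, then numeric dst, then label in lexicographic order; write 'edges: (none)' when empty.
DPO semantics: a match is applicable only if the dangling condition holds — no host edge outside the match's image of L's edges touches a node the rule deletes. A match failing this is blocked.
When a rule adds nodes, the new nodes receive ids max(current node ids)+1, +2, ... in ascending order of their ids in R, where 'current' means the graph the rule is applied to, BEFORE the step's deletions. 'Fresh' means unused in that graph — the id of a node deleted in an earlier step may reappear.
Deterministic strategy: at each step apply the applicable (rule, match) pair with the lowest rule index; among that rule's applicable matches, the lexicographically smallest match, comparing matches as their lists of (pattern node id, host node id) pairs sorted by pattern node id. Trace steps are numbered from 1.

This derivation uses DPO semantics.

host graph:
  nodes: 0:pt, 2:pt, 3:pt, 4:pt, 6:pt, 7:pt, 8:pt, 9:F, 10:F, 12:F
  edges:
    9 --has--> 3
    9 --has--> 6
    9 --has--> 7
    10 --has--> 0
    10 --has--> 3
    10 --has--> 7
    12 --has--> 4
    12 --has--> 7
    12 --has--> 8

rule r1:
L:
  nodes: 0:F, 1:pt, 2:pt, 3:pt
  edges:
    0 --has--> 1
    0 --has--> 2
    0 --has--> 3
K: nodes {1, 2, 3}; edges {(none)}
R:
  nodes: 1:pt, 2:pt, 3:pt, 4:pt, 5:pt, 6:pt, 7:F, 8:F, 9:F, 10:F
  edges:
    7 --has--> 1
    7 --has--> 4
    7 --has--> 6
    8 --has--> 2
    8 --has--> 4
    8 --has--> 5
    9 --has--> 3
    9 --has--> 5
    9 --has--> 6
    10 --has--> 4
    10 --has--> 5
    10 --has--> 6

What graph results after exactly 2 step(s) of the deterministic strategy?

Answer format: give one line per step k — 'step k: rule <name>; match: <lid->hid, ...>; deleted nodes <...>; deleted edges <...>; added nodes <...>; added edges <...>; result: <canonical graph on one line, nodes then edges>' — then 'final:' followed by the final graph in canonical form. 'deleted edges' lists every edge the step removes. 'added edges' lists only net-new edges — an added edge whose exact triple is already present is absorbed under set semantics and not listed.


step 1: rule r1; match: 0->9, 1->3, 2->6, 3->7; deleted nodes 9; deleted edges (9,3,has); (9,6,has); (9,7,has); added nodes 13, 14, 15, 16, 17, 18, 19; added edges (16,3,has); (16,13,has); (16,15,has); (17,6,has); (17,13,has); (17,14,has); (18,7,has); (18,14,has); (18,15,has); (19,13,has); (19,14,has); (19,15,has); result: nodes: 0:pt, 2:pt, 3:pt, 4:pt, 6:pt, 7:pt, 8:pt, 10:F, 12:F, 13:pt, 14:pt, 15:pt, 16:F, 17:F, 18:F, 19:F edges: (10,0,has); (10,3,has); (10,7,has); (12,4,has); (12,7,has); (12,8,has); (16,3,has); (16,13,has); (16,15,has); (17,6,has); (17,13,has); (17,14,has); (18,7,has); (18,14,has); (18,15,has); (19,13,has); (19,14,has); (19,15,has)
step 2: rule r1; match: 0->10, 1->0, 2->3, 3->7; deleted nodes 10; deleted edges (10,0,has); (10,3,has); (10,7,has); added nodes 20, 21, 22, 23, 24, 25, 26; added edges (23,0,has); (23,20,has); (23,22,has); (24,3,has); (24,20,has); (24,21,has); (25,7,has); (25,21,has); (25,22,has); (26,20,has); (26,21,has); (26,22,has); result: nodes: 0:pt, 2:pt, 3:pt, 4:pt, 6:pt, 7:pt, 8:pt, 12:F, 13:pt, 14:pt, 15:pt, 16:F, 17:F, 18:F, 19:F, 20:pt, 21:pt, 22:pt, 23:F, 24:F, 25:F, 26:F edges: (12,4,has); (12,7,has); (12,8,has); (16,3,has); (16,13,has); (16,15,has); (17,6,has); (17,13,has); (17,14,has); (18,7,has); (18,14,has); (18,15,has); (19,13,has); (19,14,has); (19,15,has); (23,0,has); (23,20,has); (23,22,has); (24,3,has); (24,20,has); (24,21,has); (25,7,has); (25,21,has); (25,22,has); (26,20,has); (26,21,has); (26,22,has)
final:
nodes: 0:pt, 2:pt, 3:pt, 4:pt, 6:pt, 7:pt, 8:pt, 12:F, 13:pt, 14:pt, 15:pt, 16:F, 17:F, 18:F, 19:F, 20:pt, 21:pt, 22:pt, 23:F, 24:F, 25:F, 26:F
edges: (12,4,has); (12,7,has); (12,8,has); (16,3,has); (16,13,has); (16,15,has); (17,6,has); (17,13,has); (17,14,has); (18,7,has); (18,14,has); (18,15,has); (19,13,has); (19,14,has); (19,15,has); (23,0,has); (23,20,has); (23,22,has); (24,3,has); (24,20,has); (24,21,has); (25,7,has); (25,21,has); (25,22,has); (26,20,has); (26,21,has); (26,22,has)
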